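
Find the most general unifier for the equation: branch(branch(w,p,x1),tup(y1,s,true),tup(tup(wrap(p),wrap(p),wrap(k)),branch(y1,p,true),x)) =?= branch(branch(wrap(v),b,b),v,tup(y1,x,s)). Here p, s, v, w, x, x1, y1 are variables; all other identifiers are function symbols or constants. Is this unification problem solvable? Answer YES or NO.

Decompose branch/3: branch(w,p,x1) =?= branch(wrap(v),b,b),  tup(y1,s,true) =?= v,  tup(tup(wrap(p),wrap(p),wrap(k)),branch(y1,p,true),x) =?= tup(y1,x,s).
Decompose branch/3: w =?= wrap(v),  p =?= b,  x1 =?= b.
Bind w := wrap(v); no other remaining equation mentions w.
Bind p := b; substituting into the one remaining equation that mentions p gives: tup(tup(wrap(b),wrap(b),wrap(k)),branch(y1,b,true),x) =?= tup(y1,x,s).
Bind x1 := b; no other remaining equation mentions x1.
Bind v := tup(y1,s,true); no other remaining equation mentions v. Substituting into the earlier binding gives w := wrap(tup(y1,s,true)).
Decompose tup/3: tup(wrap(b),wrap(b),wrap(k)) =?= y1,  branch(y1,b,true) =?= x,  x =?= s.
Bind y1 := tup(wrap(b),wrap(b),wrap(k)); substituting into the one remaining equation that mentions y1 gives: branch(tup(wrap(b),wrap(b),wrap(k)),b,true) =?= x. Substituting into the earlier bindings gives w := wrap(tup(tup(wrap(b),wrap(b),wrap(k)),s,true)), v := tup(tup(wrap(b),wrap(b),wrap(k)),s,true).
Bind x := branch(tup(wrap(b),wrap(b),wrap(k)),b,true); substituting into the remaining equation gives: branch(tup(wrap(b),wrap(b),wrap(k)),b,true) =?= s.
Bind s := branch(tup(wrap(b),wrap(b),wrap(k)),b,true). Substituting into the earlier bindings gives w := wrap(tup(tup(wrap(b),wrap(b),wrap(k)),branch(tup(wrap(b),wrap(b),wrap(k)),b,true),true)), v := tup(tup(wrap(b),wrap(b),wrap(k)),branch(tup(wrap(b),wrap(b),wrap(k)),b,true),true).
No equations remain and no clash or occurs-check failure arose, so a unifier exists.

YES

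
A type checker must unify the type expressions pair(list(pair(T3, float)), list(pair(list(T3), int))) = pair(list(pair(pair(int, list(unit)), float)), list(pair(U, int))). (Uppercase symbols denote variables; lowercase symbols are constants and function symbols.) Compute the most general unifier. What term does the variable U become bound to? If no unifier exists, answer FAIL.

list(pair(int, list(unit)))

Decompose pair/2: list(pair(T3, float)) = list(pair(pair(int, list(unit)), float)),  list(pair(list(T3), int)) = list(pair(U, int)).
Decompose list/1: pair(T3, float) = pair(pair(int, list(unit)), float).
Decompose pair/2: T3 = pair(int, list(unit)),  float = float.
Bind T3 := pair(int, list(unit)); substituting into the one remaining equation that mentions T3 gives: list(pair(list(pair(int, list(unit))), int)) = list(pair(U, int)).
Delete trivial equation float = float.
Decompose list/1: pair(list(pair(int, list(unit))), int) = pair(U, int).
Decompose pair/2: list(pair(int, list(unit))) = U,  int = int.
Bind U := list(pair(int, list(unit))); no other remaining equation mentions U.
Delete trivial equation int = int.
MGU = { T3 := pair(int, list(unit)), U := list(pair(int, list(unit))) }, so U := list(pair(int, list(unit))).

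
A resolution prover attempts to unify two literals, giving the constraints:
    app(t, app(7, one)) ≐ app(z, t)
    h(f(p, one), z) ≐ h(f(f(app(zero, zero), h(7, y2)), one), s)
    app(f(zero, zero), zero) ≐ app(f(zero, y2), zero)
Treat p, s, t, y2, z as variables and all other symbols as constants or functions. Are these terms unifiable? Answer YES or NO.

YES

Decompose app/2: t ≐ z,  app(7, one) ≐ t.
Bind t := z; substituting into the one remaining equation that mentions t gives: app(7, one) ≐ z.
Bind z := app(7, one); substituting into the one remaining equation that mentions z gives: h(f(p, one), app(7, one)) ≐ h(f(f(app(zero, zero), h(7, y2)), one), s). Substituting into the earlier binding gives t := app(7, one).
Decompose h/2: f(p, one) ≐ f(f(app(zero, zero), h(7, y2)), one),  app(7, one) ≐ s.
Decompose f/2: p ≐ f(app(zero, zero), h(7, y2)),  one ≐ one.
Bind p := f(app(zero, zero), h(7, y2)); no other remaining equation mentions p.
Delete trivial equation one ≐ one.
Bind s := app(7, one); no other remaining equation mentions s.
Decompose app/2: f(zero, zero) ≐ f(zero, y2),  zero ≐ zero.
Decompose f/2: zero ≐ zero,  zero ≐ y2.
Delete trivial equation zero ≐ zero.
Bind y2 := zero; no other remaining equation mentions y2. Substituting into the earlier binding gives p := f(app(zero, zero), h(7, zero)).
Delete trivial equation zero ≐ zero.
No equations remain and no clash or occurs-check failure arose, so a unifier exists.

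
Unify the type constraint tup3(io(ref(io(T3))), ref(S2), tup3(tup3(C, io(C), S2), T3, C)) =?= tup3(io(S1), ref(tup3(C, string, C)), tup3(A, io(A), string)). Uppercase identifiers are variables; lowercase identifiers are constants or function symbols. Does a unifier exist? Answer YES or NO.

Decompose tup3/3: io(ref(io(T3))) =?= io(S1),  ref(S2) =?= ref(tup3(C, string, C)),  tup3(tup3(C, io(C), S2), T3, C) =?= tup3(A, io(A), string).
Decompose io/1: ref(io(T3)) =?= S1.
Bind S1 := ref(io(T3)); no other remaining equation mentions S1.
Decompose ref/1: S2 =?= tup3(C, string, C).
Bind S2 := tup3(C, string, C); substituting into the remaining equation gives: tup3(tup3(C, io(C), tup3(C, string, C)), T3, C) =?= tup3(A, io(A), string).
Decompose tup3/3: tup3(C, io(C), tup3(C, string, C)) =?= A,  T3 =?= io(A),  C =?= string.
Bind A := tup3(C, io(C), tup3(C, string, C)); substituting into the one remaining equation that mentions A gives: T3 =?= io(tup3(C, io(C), tup3(C, string, C))).
Bind T3 := io(tup3(C, io(C), tup3(C, string, C))); no other remaining equation mentions T3. Substituting into the earlier binding gives S1 := ref(io(io(tup3(C, io(C), tup3(C, string, C))))).
Bind C := string. Substituting into the earlier bindings gives S1 := ref(io(io(tup3(string, io(string), tup3(string, string, string))))), S2 := tup3(string, string, string), A := tup3(string, io(string), tup3(string, string, string)), T3 := io(tup3(string, io(string), tup3(string, string, string))).
No equations remain and no clash or occurs-check failure arose, so a unifier exists.

YES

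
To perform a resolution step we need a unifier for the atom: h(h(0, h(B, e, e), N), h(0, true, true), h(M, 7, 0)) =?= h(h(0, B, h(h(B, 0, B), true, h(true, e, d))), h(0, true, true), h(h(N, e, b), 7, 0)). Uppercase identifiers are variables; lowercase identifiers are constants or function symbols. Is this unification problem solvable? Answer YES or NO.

NO

Decompose h/3: h(0, h(B, e, e), N) =?= h(0, B, h(h(B, 0, B), true, h(true, e, d))),  h(0, true, true) =?= h(0, true, true),  h(M, 7, 0) =?= h(h(N, e, b), 7, 0).
Decompose h/3: 0 =?= 0,  h(B, e, e) =?= B,  N =?= h(h(B, 0, B), true, h(true, e, d)).
Delete trivial equation 0 =?= 0.
Occurs check fails: B occurs in h(B, e, e); the equation B =?= h(B, e, e) has no finite solution.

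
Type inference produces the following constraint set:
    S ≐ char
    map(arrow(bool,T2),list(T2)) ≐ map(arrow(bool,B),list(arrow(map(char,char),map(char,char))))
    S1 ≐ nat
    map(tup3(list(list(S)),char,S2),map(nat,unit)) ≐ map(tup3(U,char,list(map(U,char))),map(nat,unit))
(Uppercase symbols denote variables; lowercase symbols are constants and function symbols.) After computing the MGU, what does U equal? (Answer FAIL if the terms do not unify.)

list(list(char))

Bind S := char; substituting into the one remaining equation that mentions S gives: map(tup3(list(list(char)),char,S2),map(nat,unit)) ≐ map(tup3(U,char,list(map(U,char))),map(nat,unit)).
Decompose map/2: arrow(bool,T2) ≐ arrow(bool,B),  list(T2) ≐ list(arrow(map(char,char),map(char,char))).
Decompose arrow/2: bool ≐ bool,  T2 ≐ B.
Delete trivial equation bool ≐ bool.
Bind T2 := B; substituting into the one remaining equation that mentions T2 gives: list(B) ≐ list(arrow(map(char,char),map(char,char))).
Decompose list/1: B ≐ arrow(map(char,char),map(char,char)).
Bind B := arrow(map(char,char),map(char,char)); no other remaining equation mentions B. Substituting into the earlier binding gives T2 := arrow(map(char,char),map(char,char)).
Bind S1 := nat; no other remaining equation mentions S1.
Decompose map/2: tup3(list(list(char)),char,S2) ≐ tup3(U,char,list(map(U,char))),  map(nat,unit) ≐ map(nat,unit).
Decompose tup3/3: list(list(char)) ≐ U,  char ≐ char,  S2 ≐ list(map(U,char)).
Bind U := list(list(char)); substituting into the one remaining equation that mentions U gives: S2 ≐ list(map(list(list(char)),char)).
Delete trivial equation char ≐ char.
Bind S2 := list(map(list(list(char)),char)); no other remaining equation mentions S2.
Delete trivial equation map(nat,unit) ≐ map(nat,unit).
MGU = { S := char, T2 := arrow(map(char,char),map(char,char)), B := arrow(map(char,char),map(char,char)), S1 := nat, U := list(list(char)), S2 := list(map(list(list(char)),char)) }, so U := list(list(char)).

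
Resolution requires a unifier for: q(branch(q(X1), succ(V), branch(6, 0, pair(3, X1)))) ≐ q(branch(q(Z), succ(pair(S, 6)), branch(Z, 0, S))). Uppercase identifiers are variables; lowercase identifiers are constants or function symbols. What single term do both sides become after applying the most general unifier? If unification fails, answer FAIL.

q(branch(q(6), succ(pair(pair(3, 6), 6)), branch(6, 0, pair(3, 6))))

Decompose q/1: branch(q(X1), succ(V), branch(6, 0, pair(3, X1))) ≐ branch(q(Z), succ(pair(S, 6)), branch(Z, 0, S)).
Decompose branch/3: q(X1) ≐ q(Z),  succ(V) ≐ succ(pair(S, 6)),  branch(6, 0, pair(3, X1)) ≐ branch(Z, 0, S).
Decompose q/1: X1 ≐ Z.
Bind X1 := Z; substituting into the one remaining equation that mentions X1 gives: branch(6, 0, pair(3, Z)) ≐ branch(Z, 0, S).
Decompose succ/1: V ≐ pair(S, 6).
Bind V := pair(S, 6); no other remaining equation mentions V.
Decompose branch/3: 6 ≐ Z,  0 ≐ 0,  pair(3, Z) ≐ S.
Bind Z := 6; substituting into the one remaining equation that mentions Z gives: pair(3, 6) ≐ S. Substituting into the earlier binding gives X1 := 6.
Delete trivial equation 0 ≐ 0.
Bind S := pair(3, 6). Substituting into the earlier binding gives V := pair(pair(3, 6), 6).
Applying the MGU to either side gives q(branch(q(6), succ(pair(pair(3, 6), 6)), branch(6, 0, pair(3, 6)))).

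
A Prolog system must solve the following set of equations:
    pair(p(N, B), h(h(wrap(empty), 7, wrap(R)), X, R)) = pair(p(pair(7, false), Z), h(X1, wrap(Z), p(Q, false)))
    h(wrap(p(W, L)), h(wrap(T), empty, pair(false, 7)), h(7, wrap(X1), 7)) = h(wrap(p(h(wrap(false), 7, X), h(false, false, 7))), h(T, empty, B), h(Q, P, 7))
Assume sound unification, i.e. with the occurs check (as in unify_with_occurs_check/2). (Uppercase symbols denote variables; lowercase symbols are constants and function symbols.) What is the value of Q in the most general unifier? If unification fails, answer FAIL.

FAIL

Decompose pair/2: p(N, B) = p(pair(7, false), Z),  h(h(wrap(empty), 7, wrap(R)), X, R) = h(X1, wrap(Z), p(Q, false)).
Decompose p/2: N = pair(7, false),  B = Z.
Bind N := pair(7, false); no other remaining equation mentions N.
Bind B := Z; substituting into the one remaining equation that mentions B gives: h(wrap(p(W, L)), h(wrap(T), empty, pair(false, 7)), h(7, wrap(X1), 7)) = h(wrap(p(h(wrap(false), 7, X), h(false, false, 7))), h(T, empty, Z), h(Q, P, 7)).
Decompose h/3: h(wrap(empty), 7, wrap(R)) = X1,  X = wrap(Z),  R = p(Q, false).
Bind X1 := h(wrap(empty), 7, wrap(R)); substituting into the one remaining equation that mentions X1 gives: h(wrap(p(W, L)), h(wrap(T), empty, pair(false, 7)), h(7, wrap(h(wrap(empty), 7, wrap(R))), 7)) = h(wrap(p(h(wrap(false), 7, X), h(false, false, 7))), h(T, empty, Z), h(Q, P, 7)).
Bind X := wrap(Z); substituting into the one remaining equation that mentions X gives: h(wrap(p(W, L)), h(wrap(T), empty, pair(false, 7)), h(7, wrap(h(wrap(empty), 7, wrap(R))), 7)) = h(wrap(p(h(wrap(false), 7, wrap(Z)), h(false, false, 7))), h(T, empty, Z), h(Q, P, 7)).
Bind R := p(Q, false); substituting into the remaining equation gives: h(wrap(p(W, L)), h(wrap(T), empty, pair(false, 7)), h(7, wrap(h(wrap(empty), 7, wrap(p(Q, false)))), 7)) = h(wrap(p(h(wrap(false), 7, wrap(Z)), h(false, false, 7))), h(T, empty, Z), h(Q, P, 7)). Substituting into the earlier binding gives X1 := h(wrap(empty), 7, wrap(p(Q, false))).
Decompose h/3: wrap(p(W, L)) = wrap(p(h(wrap(false), 7, wrap(Z)), h(false, false, 7))),  h(wrap(T), empty, pair(false, 7)) = h(T, empty, Z),  h(7, wrap(h(wrap(empty), 7, wrap(p(Q, false)))), 7) = h(Q, P, 7).
Decompose wrap/1: p(W, L) = p(h(wrap(false), 7, wrap(Z)), h(false, false, 7)).
Decompose p/2: W = h(wrap(false), 7, wrap(Z)),  L = h(false, false, 7).
Bind W := h(wrap(false), 7, wrap(Z)); no other remaining equation mentions W.
Bind L := h(false, false, 7); no other remaining equation mentions L.
Decompose h/3: wrap(T) = T,  empty = empty,  pair(false, 7) = Z.
Occurs check fails: T occurs in wrap(T); the equation T = wrap(T) has no finite solution.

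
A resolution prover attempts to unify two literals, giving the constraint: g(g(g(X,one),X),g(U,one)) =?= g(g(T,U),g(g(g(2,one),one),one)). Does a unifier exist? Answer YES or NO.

YES

Decompose g/2: g(g(X,one),X) =?= g(T,U),  g(U,one) =?= g(g(g(2,one),one),one).
Decompose g/2: g(X,one) =?= T,  X =?= U.
Bind T := g(X,one); no other remaining equation mentions T.
Bind X := U; no other remaining equation mentions X. Substituting into the earlier binding gives T := g(U,one).
Decompose g/2: U =?= g(g(2,one),one),  one =?= one.
Bind U := g(g(2,one),one); no other remaining equation mentions U. Substituting into the earlier bindings gives T := g(g(g(2,one),one),one), X := g(g(2,one),one).
Delete trivial equation one =?= one.
No equations remain and no clash or occurs-check failure arose, so a unifier exists.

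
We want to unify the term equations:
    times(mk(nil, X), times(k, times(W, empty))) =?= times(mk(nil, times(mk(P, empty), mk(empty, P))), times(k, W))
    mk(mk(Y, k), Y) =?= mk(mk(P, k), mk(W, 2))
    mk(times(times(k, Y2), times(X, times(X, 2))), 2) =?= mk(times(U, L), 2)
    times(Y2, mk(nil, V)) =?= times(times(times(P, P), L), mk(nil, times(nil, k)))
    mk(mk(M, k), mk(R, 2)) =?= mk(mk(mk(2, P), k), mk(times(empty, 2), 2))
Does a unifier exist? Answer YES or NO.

Decompose times/2: mk(nil, X) =?= mk(nil, times(mk(P, empty), mk(empty, P))),  times(k, times(W, empty)) =?= times(k, W).
Decompose mk/2: nil =?= nil,  X =?= times(mk(P, empty), mk(empty, P)).
Delete trivial equation nil =?= nil.
Bind X := times(mk(P, empty), mk(empty, P)); substituting into the one remaining equation that mentions X gives: mk(times(times(k, Y2), times(times(mk(P, empty), mk(empty, P)), times(times(mk(P, empty), mk(empty, P)), 2))), 2) =?= mk(times(U, L), 2).
Decompose times/2: k =?= k,  times(W, empty) =?= W.
Delete trivial equation k =?= k.
Occurs check fails: W occurs in times(W, empty); the equation W =?= times(W, empty) has no finite solution.

NO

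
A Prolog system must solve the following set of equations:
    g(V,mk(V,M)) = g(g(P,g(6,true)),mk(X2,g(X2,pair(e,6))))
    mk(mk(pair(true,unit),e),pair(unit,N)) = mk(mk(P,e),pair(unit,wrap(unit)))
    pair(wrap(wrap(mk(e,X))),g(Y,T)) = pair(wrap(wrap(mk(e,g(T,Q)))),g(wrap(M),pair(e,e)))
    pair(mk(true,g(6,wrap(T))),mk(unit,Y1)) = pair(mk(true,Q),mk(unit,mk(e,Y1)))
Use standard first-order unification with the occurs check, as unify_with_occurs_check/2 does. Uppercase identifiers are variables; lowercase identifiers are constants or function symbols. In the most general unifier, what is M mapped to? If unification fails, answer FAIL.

FAIL

Decompose g/2: V = g(P,g(6,true)),  mk(V,M) = mk(X2,g(X2,pair(e,6))).
Bind V := g(P,g(6,true)); substituting into the one remaining equation that mentions V gives: mk(g(P,g(6,true)),M) = mk(X2,g(X2,pair(e,6))).
Decompose mk/2: g(P,g(6,true)) = X2,  M = g(X2,pair(e,6)).
Bind X2 := g(P,g(6,true)); substituting into the one remaining equation that mentions X2 gives: M = g(g(P,g(6,true)),pair(e,6)).
Bind M := g(g(P,g(6,true)),pair(e,6)); substituting into the one remaining equation that mentions M gives: pair(wrap(wrap(mk(e,X))),g(Y,T)) = pair(wrap(wrap(mk(e,g(T,Q)))),g(wrap(g(g(P,g(6,true)),pair(e,6))),pair(e,e))).
Decompose mk/2: mk(pair(true,unit),e) = mk(P,e),  pair(unit,N) = pair(unit,wrap(unit)).
Decompose mk/2: pair(true,unit) = P,  e = e.
Bind P := pair(true,unit); substituting into the one remaining equation that mentions P gives: pair(wrap(wrap(mk(e,X))),g(Y,T)) = pair(wrap(wrap(mk(e,g(T,Q)))),g(wrap(g(g(pair(true,unit),g(6,true)),pair(e,6))),pair(e,e))). Substituting into the earlier bindings gives V := g(pair(true,unit),g(6,true)), X2 := g(pair(true,unit),g(6,true)), M := g(g(pair(true,unit),g(6,true)),pair(e,6)).
Delete trivial equation e = e.
Decompose pair/2: unit = unit,  N = wrap(unit).
Delete trivial equation unit = unit.
Bind N := wrap(unit); no other remaining equation mentions N.
Decompose pair/2: wrap(wrap(mk(e,X))) = wrap(wrap(mk(e,g(T,Q)))),  g(Y,T) = g(wrap(g(g(pair(true,unit),g(6,true)),pair(e,6))),pair(e,e)).
Decompose wrap/1: wrap(mk(e,X)) = wrap(mk(e,g(T,Q))).
Decompose wrap/1: mk(e,X) = mk(e,g(T,Q)).
Decompose mk/2: e = e,  X = g(T,Q).
Delete trivial equation e = e.
Bind X := g(T,Q); no other remaining equation mentions X.
Decompose g/2: Y = wrap(g(g(pair(true,unit),g(6,true)),pair(e,6))),  T = pair(e,e).
Bind Y := wrap(g(g(pair(true,unit),g(6,true)),pair(e,6))); no other remaining equation mentions Y.
Bind T := pair(e,e); substituting into the remaining equation gives: pair(mk(true,g(6,wrap(pair(e,e)))),mk(unit,Y1)) = pair(mk(true,Q),mk(unit,mk(e,Y1))). Substituting into the earlier binding gives X := g(pair(e,e),Q).
Decompose pair/2: mk(true,g(6,wrap(pair(e,e)))) = mk(true,Q),  mk(unit,Y1) = mk(unit,mk(e,Y1)).
Decompose mk/2: true = true,  g(6,wrap(pair(e,e))) = Q.
Delete trivial equation true = true.
Bind Q := g(6,wrap(pair(e,e))); no other remaining equation mentions Q. Substituting into the earlier binding gives X := g(pair(e,e),g(6,wrap(pair(e,e)))).
Decompose mk/2: unit = unit,  Y1 = mk(e,Y1).
Delete trivial equation unit = unit.
Occurs check fails: Y1 occurs in mk(e,Y1); the equation Y1 = mk(e,Y1) has no finite solution.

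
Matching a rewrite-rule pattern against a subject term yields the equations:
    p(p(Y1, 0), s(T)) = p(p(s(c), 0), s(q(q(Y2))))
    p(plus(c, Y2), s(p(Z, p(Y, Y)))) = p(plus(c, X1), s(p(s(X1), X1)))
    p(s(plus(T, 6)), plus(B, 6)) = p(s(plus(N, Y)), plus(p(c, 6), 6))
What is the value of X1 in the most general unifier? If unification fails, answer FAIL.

p(6, 6)

Decompose p/2: p(Y1, 0) = p(s(c), 0),  s(T) = s(q(q(Y2))).
Decompose p/2: Y1 = s(c),  0 = 0.
Bind Y1 := s(c); no other remaining equation mentions Y1.
Delete trivial equation 0 = 0.
Decompose s/1: T = q(q(Y2)).
Bind T := q(q(Y2)); substituting into the one remaining equation that mentions T gives: p(s(plus(q(q(Y2)), 6)), plus(B, 6)) = p(s(plus(N, Y)), plus(p(c, 6), 6)).
Decompose p/2: plus(c, Y2) = plus(c, X1),  s(p(Z, p(Y, Y))) = s(p(s(X1), X1)).
Decompose plus/2: c = c,  Y2 = X1.
Delete trivial equation c = c.
Bind Y2 := X1; substituting into the one remaining equation that mentions Y2 gives: p(s(plus(q(q(X1)), 6)), plus(B, 6)) = p(s(plus(N, Y)), plus(p(c, 6), 6)). Substituting into the earlier binding gives T := q(q(X1)).
Decompose s/1: p(Z, p(Y, Y)) = p(s(X1), X1).
Decompose p/2: Z = s(X1),  p(Y, Y) = X1.
Bind Z := s(X1); no other remaining equation mentions Z.
Bind X1 := p(Y, Y); substituting into the remaining equation gives: p(s(plus(q(q(p(Y, Y))), 6)), plus(B, 6)) = p(s(plus(N, Y)), plus(p(c, 6), 6)). Substituting into the earlier bindings gives T := q(q(p(Y, Y))), Y2 := p(Y, Y), Z := s(p(Y, Y)).
Decompose p/2: s(plus(q(q(p(Y, Y))), 6)) = s(plus(N, Y)),  plus(B, 6) = plus(p(c, 6), 6).
Decompose s/1: plus(q(q(p(Y, Y))), 6) = plus(N, Y).
Decompose plus/2: q(q(p(Y, Y))) = N,  6 = Y.
Bind N := q(q(p(Y, Y))); no other remaining equation mentions N.
Bind Y := 6; no other remaining equation mentions Y. Substituting into the earlier bindings gives T := q(q(p(6, 6))), Y2 := p(6, 6), Z := s(p(6, 6)), X1 := p(6, 6), N := q(q(p(6, 6))).
Decompose plus/2: B = p(c, 6),  6 = 6.
Bind B := p(c, 6); no other remaining equation mentions B.
Delete trivial equation 6 = 6.
MGU = { Y1 := s(c), T := q(q(p(6, 6))), Y2 := p(6, 6), Z := s(p(6, 6)), X1 := p(6, 6), N := q(q(p(6, 6))), Y := 6, B := p(c, 6) }, so X1 := p(6, 6).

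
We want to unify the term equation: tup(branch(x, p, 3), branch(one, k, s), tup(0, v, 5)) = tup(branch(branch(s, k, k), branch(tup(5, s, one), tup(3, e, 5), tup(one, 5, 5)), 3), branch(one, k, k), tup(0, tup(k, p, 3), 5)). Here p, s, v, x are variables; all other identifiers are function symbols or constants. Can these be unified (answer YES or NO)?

YES

Decompose tup/3: branch(x, p, 3) = branch(branch(s, k, k), branch(tup(5, s, one), tup(3, e, 5), tup(one, 5, 5)), 3),  branch(one, k, s) = branch(one, k, k),  tup(0, v, 5) = tup(0, tup(k, p, 3), 5).
Decompose branch/3: x = branch(s, k, k),  p = branch(tup(5, s, one), tup(3, e, 5), tup(one, 5, 5)),  3 = 3.
Bind x := branch(s, k, k); no other remaining equation mentions x.
Bind p := branch(tup(5, s, one), tup(3, e, 5), tup(one, 5, 5)); substituting into the one remaining equation that mentions p gives: tup(0, v, 5) = tup(0, tup(k, branch(tup(5, s, one), tup(3, e, 5), tup(one, 5, 5)), 3), 5).
Delete trivial equation 3 = 3.
Decompose branch/3: one = one,  k = k,  s = k.
Delete trivial equation one = one.
Delete trivial equation k = k.
Bind s := k; substituting into the remaining equation gives: tup(0, v, 5) = tup(0, tup(k, branch(tup(5, k, one), tup(3, e, 5), tup(one, 5, 5)), 3), 5). Substituting into the earlier bindings gives x := branch(k, k, k), p := branch(tup(5, k, one), tup(3, e, 5), tup(one, 5, 5)).
Decompose tup/3: 0 = 0,  v = tup(k, branch(tup(5, k, one), tup(3, e, 5), tup(one, 5, 5)), 3),  5 = 5.
Delete trivial equation 0 = 0.
Bind v := tup(k, branch(tup(5, k, one), tup(3, e, 5), tup(one, 5, 5)), 3); no other remaining equation mentions v.
Delete trivial equation 5 = 5.
No equations remain and no clash or occurs-check failure arose, so a unifier exists.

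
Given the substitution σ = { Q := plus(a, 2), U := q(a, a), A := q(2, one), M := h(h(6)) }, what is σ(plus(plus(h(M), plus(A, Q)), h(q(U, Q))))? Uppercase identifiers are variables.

Replace each occurrence of Q with plus(a, 2).
Replace each occurrence of U with q(a, a).
Replace each occurrence of A with q(2, one).
Replace each occurrence of M with h(h(6)).
Result: plus(plus(h(h(h(6))), plus(q(2, one), plus(a, 2))), h(q(q(a, a), plus(a, 2)))).

plus(plus(h(h(h(6))), plus(q(2, one), plus(a, 2))), h(q(q(a, a), plus(a, 2))))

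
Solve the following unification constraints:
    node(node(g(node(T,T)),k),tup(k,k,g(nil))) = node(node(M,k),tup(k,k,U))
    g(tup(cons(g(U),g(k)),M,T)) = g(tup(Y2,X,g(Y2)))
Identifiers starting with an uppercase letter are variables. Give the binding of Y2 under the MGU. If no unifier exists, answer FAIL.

Decompose node/2: node(g(node(T,T)),k) = node(M,k),  tup(k,k,g(nil)) = tup(k,k,U).
Decompose node/2: g(node(T,T)) = M,  k = k.
Bind M := g(node(T,T)); substituting into the one remaining equation that mentions M gives: g(tup(cons(g(U),g(k)),g(node(T,T)),T)) = g(tup(Y2,X,g(Y2))).
Delete trivial equation k = k.
Decompose tup/3: k = k,  k = k,  g(nil) = U.
Delete trivial equation k = k.
Delete trivial equation k = k.
Bind U := g(nil); substituting into the remaining equation gives: g(tup(cons(g(g(nil)),g(k)),g(node(T,T)),T)) = g(tup(Y2,X,g(Y2))).
Decompose g/1: tup(cons(g(g(nil)),g(k)),g(node(T,T)),T) = tup(Y2,X,g(Y2)).
Decompose tup/3: cons(g(g(nil)),g(k)) = Y2,  g(node(T,T)) = X,  T = g(Y2).
Bind Y2 := cons(g(g(nil)),g(k)); substituting into the one remaining equation that mentions Y2 gives: T = g(cons(g(g(nil)),g(k))).
Bind X := g(node(T,T)); no other remaining equation mentions X.
Bind T := g(cons(g(g(nil)),g(k))). Substituting into the earlier bindings gives M := g(node(g(cons(g(g(nil)),g(k))),g(cons(g(g(nil)),g(k))))), X := g(node(g(cons(g(g(nil)),g(k))),g(cons(g(g(nil)),g(k))))).
MGU = { M ↦ g(node(g(cons(g(g(nil)),g(k))),g(cons(g(g(nil)),g(k))))), U ↦ g(nil), Y2 ↦ cons(g(g(nil)),g(k)), X ↦ g(node(g(cons(g(g(nil)),g(k))),g(cons(g(g(nil)),g(k))))), T ↦ g(cons(g(g(nil)),g(k))) }, so Y2 ↦ cons(g(g(nil)),g(k)).

cons(g(g(nil)),g(k))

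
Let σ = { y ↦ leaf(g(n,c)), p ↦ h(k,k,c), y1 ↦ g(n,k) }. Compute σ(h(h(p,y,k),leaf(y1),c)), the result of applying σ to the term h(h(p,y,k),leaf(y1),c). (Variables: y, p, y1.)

h(h(h(k,k,c),leaf(g(n,c)),k),leaf(g(n,k)),c)

Replace each occurrence of y with leaf(g(n,c)).
Replace each occurrence of p with h(k,k,c).
Replace each occurrence of y1 with g(n,k).
Result: h(h(h(k,k,c),leaf(g(n,c)),k),leaf(g(n,k)),c).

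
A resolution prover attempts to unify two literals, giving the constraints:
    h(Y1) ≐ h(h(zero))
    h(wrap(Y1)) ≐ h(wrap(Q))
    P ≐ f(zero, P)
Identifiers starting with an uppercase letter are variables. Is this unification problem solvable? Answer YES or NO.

Decompose h/1: Y1 ≐ h(zero).
Bind Y1 := h(zero); substituting into the one remaining equation that mentions Y1 gives: h(wrap(h(zero))) ≐ h(wrap(Q)).
Decompose h/1: wrap(h(zero)) ≐ wrap(Q).
Decompose wrap/1: h(zero) ≐ Q.
Bind Q := h(zero); no other remaining equation mentions Q.
Occurs check fails: P occurs in f(zero, P); the equation P ≐ f(zero, P) has no finite solution.

NO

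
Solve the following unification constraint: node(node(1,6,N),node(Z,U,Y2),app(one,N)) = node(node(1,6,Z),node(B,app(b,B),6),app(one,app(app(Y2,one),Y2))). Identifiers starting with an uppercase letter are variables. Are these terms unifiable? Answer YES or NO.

Decompose node/3: node(1,6,N) = node(1,6,Z),  node(Z,U,Y2) = node(B,app(b,B),6),  app(one,N) = app(one,app(app(Y2,one),Y2)).
Decompose node/3: 1 = 1,  6 = 6,  N = Z.
Delete trivial equation 1 = 1.
Delete trivial equation 6 = 6.
Bind N := Z; substituting into the one remaining equation that mentions N gives: app(one,Z) = app(one,app(app(Y2,one),Y2)).
Decompose node/3: Z = B,  U = app(b,B),  Y2 = 6.
Bind Z := B; substituting into the one remaining equation that mentions Z gives: app(one,B) = app(one,app(app(Y2,one),Y2)). Substituting into the earlier binding gives N := B.
Bind U := app(b,B); no other remaining equation mentions U.
Bind Y2 := 6; substituting into the remaining equation gives: app(one,B) = app(one,app(app(6,one),6)).
Decompose app/2: one = one,  B = app(app(6,one),6).
Delete trivial equation one = one.
Bind B := app(app(6,one),6). Substituting into the earlier bindings gives N := app(app(6,one),6), Z := app(app(6,one),6), U := app(b,app(app(6,one),6)).
No equations remain and no clash or occurs-check failure arose, so a unifier exists.

YES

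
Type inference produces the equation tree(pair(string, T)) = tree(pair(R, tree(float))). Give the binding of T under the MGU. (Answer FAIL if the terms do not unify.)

Decompose tree/1: pair(string, T) = pair(R, tree(float)).
Decompose pair/2: string = R,  T = tree(float).
Bind R := string; no other remaining equation mentions R.
Bind T := tree(float).
MGU = { R -> string, T -> tree(float) }, so T -> tree(float).

tree(float)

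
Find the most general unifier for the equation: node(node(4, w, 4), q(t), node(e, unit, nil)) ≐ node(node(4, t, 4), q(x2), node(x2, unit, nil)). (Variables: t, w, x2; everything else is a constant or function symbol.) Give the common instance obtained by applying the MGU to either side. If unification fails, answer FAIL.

Decompose node/3: node(4, w, 4) ≐ node(4, t, 4),  q(t) ≐ q(x2),  node(e, unit, nil) ≐ node(x2, unit, nil).
Decompose node/3: 4 ≐ 4,  w ≐ t,  4 ≐ 4.
Delete trivial equation 4 ≐ 4.
Bind w := t; no other remaining equation mentions w.
Delete trivial equation 4 ≐ 4.
Decompose q/1: t ≐ x2.
Bind t := x2; no other remaining equation mentions t. Substituting into the earlier binding gives w := x2.
Decompose node/3: e ≐ x2,  unit ≐ unit,  nil ≐ nil.
Bind x2 := e; no other remaining equation mentions x2. Substituting into the earlier bindings gives w := e, t := e.
Delete trivial equation unit ≐ unit.
Delete trivial equation nil ≐ nil.
Applying the MGU to either side gives node(node(4, e, 4), q(e), node(e, unit, nil)).

node(node(4, e, 4), q(e), node(e, unit, nil))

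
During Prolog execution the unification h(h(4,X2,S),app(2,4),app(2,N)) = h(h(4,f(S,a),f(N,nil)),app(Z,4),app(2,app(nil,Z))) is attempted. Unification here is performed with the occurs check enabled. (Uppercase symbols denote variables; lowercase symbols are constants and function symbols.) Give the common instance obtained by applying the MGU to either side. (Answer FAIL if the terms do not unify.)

h(h(4,f(f(app(nil,2),nil),a),f(app(nil,2),nil)),app(2,4),app(2,app(nil,2)))

Decompose h/3: h(4,X2,S) = h(4,f(S,a),f(N,nil)),  app(2,4) = app(Z,4),  app(2,N) = app(2,app(nil,Z)).
Decompose h/3: 4 = 4,  X2 = f(S,a),  S = f(N,nil).
Delete trivial equation 4 = 4.
Bind X2 := f(S,a); no other remaining equation mentions X2.
Bind S := f(N,nil); no other remaining equation mentions S. Substituting into the earlier binding gives X2 := f(f(N,nil),a).
Decompose app/2: 2 = Z,  4 = 4.
Bind Z := 2; substituting into the one remaining equation that mentions Z gives: app(2,N) = app(2,app(nil,2)).
Delete trivial equation 4 = 4.
Decompose app/2: 2 = 2,  N = app(nil,2).
Delete trivial equation 2 = 2.
Bind N := app(nil,2). Substituting into the earlier bindings gives X2 := f(f(app(nil,2),nil),a), S := f(app(nil,2),nil).
Applying the MGU to either side gives h(h(4,f(f(app(nil,2),nil),a),f(app(nil,2),nil)),app(2,4),app(2,app(nil,2))).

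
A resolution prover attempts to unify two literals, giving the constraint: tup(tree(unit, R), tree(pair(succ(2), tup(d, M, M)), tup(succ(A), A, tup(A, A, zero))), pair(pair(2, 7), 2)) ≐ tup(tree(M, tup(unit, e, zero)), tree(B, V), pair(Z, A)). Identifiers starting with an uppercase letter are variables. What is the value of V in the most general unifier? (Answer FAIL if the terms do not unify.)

Decompose tup/3: tree(unit, R) ≐ tree(M, tup(unit, e, zero)),  tree(pair(succ(2), tup(d, M, M)), tup(succ(A), A, tup(A, A, zero))) ≐ tree(B, V),  pair(pair(2, 7), 2) ≐ pair(Z, A).
Decompose tree/2: unit ≐ M,  R ≐ tup(unit, e, zero).
Bind M := unit; substituting into the one remaining equation that mentions M gives: tree(pair(succ(2), tup(d, unit, unit)), tup(succ(A), A, tup(A, A, zero))) ≐ tree(B, V).
Bind R := tup(unit, e, zero); no other remaining equation mentions R.
Decompose tree/2: pair(succ(2), tup(d, unit, unit)) ≐ B,  tup(succ(A), A, tup(A, A, zero)) ≐ V.
Bind B := pair(succ(2), tup(d, unit, unit)); no other remaining equation mentions B.
Bind V := tup(succ(A), A, tup(A, A, zero)); no other remaining equation mentions V.
Decompose pair/2: pair(2, 7) ≐ Z,  2 ≐ A.
Bind Z := pair(2, 7); no other remaining equation mentions Z.
Bind A := 2. Substituting into the earlier binding gives V := tup(succ(2), 2, tup(2, 2, zero)).
MGU = { M -> unit, R -> tup(unit, e, zero), B -> pair(succ(2), tup(d, unit, unit)), V -> tup(succ(2), 2, tup(2, 2, zero)), Z -> pair(2, 7), A -> 2 }, so V -> tup(succ(2), 2, tup(2, 2, zero)).

tup(succ(2), 2, tup(2, 2, zero))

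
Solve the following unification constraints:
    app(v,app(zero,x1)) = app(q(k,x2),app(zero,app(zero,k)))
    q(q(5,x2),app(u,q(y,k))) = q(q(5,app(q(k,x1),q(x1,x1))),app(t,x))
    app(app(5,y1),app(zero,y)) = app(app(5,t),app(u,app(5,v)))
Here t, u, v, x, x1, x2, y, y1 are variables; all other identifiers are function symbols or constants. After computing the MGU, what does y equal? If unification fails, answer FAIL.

Decompose app/2: v = q(k,x2),  app(zero,x1) = app(zero,app(zero,k)).
Bind v := q(k,x2); substituting into the one remaining equation that mentions v gives: app(app(5,y1),app(zero,y)) = app(app(5,t),app(u,app(5,q(k,x2)))).
Decompose app/2: zero = zero,  x1 = app(zero,k).
Delete trivial equation zero = zero.
Bind x1 := app(zero,k); substituting into the one remaining equation that mentions x1 gives: q(q(5,x2),app(u,q(y,k))) = q(q(5,app(q(k,app(zero,k)),q(app(zero,k),app(zero,k)))),app(t,x)).
Decompose q/2: q(5,x2) = q(5,app(q(k,app(zero,k)),q(app(zero,k),app(zero,k)))),  app(u,q(y,k)) = app(t,x).
Decompose q/2: 5 = 5,  x2 = app(q(k,app(zero,k)),q(app(zero,k),app(zero,k))).
Delete trivial equation 5 = 5.
Bind x2 := app(q(k,app(zero,k)),q(app(zero,k),app(zero,k))); substituting into the one remaining equation that mentions x2 gives: app(app(5,y1),app(zero,y)) = app(app(5,t),app(u,app(5,q(k,app(q(k,app(zero,k)),q(app(zero,k),app(zero,k))))))). Substituting into the earlier binding gives v := q(k,app(q(k,app(zero,k)),q(app(zero,k),app(zero,k)))).
Decompose app/2: u = t,  q(y,k) = x.
Bind u := t; substituting into the one remaining equation that mentions u gives: app(app(5,y1),app(zero,y)) = app(app(5,t),app(t,app(5,q(k,app(q(k,app(zero,k)),q(app(zero,k),app(zero,k))))))).
Bind x := q(y,k); no other remaining equation mentions x.
Decompose app/2: app(5,y1) = app(5,t),  app(zero,y) = app(t,app(5,q(k,app(q(k,app(zero,k)),q(app(zero,k),app(zero,k)))))).
Decompose app/2: 5 = 5,  y1 = t.
Delete trivial equation 5 = 5.
Bind y1 := t; no other remaining equation mentions y1.
Decompose app/2: zero = t,  y = app(5,q(k,app(q(k,app(zero,k)),q(app(zero,k),app(zero,k))))).
Bind t := zero; no other remaining equation mentions t. Substituting into the earlier bindings gives u := zero, y1 := zero.
Bind y := app(5,q(k,app(q(k,app(zero,k)),q(app(zero,k),app(zero,k))))). Substituting into the earlier binding gives x := q(app(5,q(k,app(q(k,app(zero,k)),q(app(zero,k),app(zero,k))))),k).
MGU = { v -> q(k,app(q(k,app(zero,k)),q(app(zero,k),app(zero,k)))), x1 -> app(zero,k), x2 -> app(q(k,app(zero,k)),q(app(zero,k),app(zero,k))), u -> zero, x -> q(app(5,q(k,app(q(k,app(zero,k)),q(app(zero,k),app(zero,k))))),k), y1 -> zero, t -> zero, y -> app(5,q(k,app(q(k,app(zero,k)),q(app(zero,k),app(zero,k))))) }, so y -> app(5,q(k,app(q(k,app(zero,k)),q(app(zero,k),app(zero,k))))).

app(5,q(k,app(q(k,app(zero,k)),q(app(zero,k),app(zero,k)))))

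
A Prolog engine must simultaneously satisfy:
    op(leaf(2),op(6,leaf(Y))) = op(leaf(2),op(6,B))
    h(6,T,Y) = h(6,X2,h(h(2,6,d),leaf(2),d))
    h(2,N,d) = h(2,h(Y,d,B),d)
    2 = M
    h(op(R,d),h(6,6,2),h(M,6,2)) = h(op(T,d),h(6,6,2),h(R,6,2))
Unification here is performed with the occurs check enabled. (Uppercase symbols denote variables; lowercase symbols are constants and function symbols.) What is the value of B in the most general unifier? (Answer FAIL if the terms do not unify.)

Decompose op/2: leaf(2) = leaf(2),  op(6,leaf(Y)) = op(6,B).
Delete trivial equation leaf(2) = leaf(2).
Decompose op/2: 6 = 6,  leaf(Y) = B.
Delete trivial equation 6 = 6.
Bind B := leaf(Y); substituting into the one remaining equation that mentions B gives: h(2,N,d) = h(2,h(Y,d,leaf(Y)),d).
Decompose h/3: 6 = 6,  T = X2,  Y = h(h(2,6,d),leaf(2),d).
Delete trivial equation 6 = 6.
Bind T := X2; substituting into the one remaining equation that mentions T gives: h(op(R,d),h(6,6,2),h(M,6,2)) = h(op(X2,d),h(6,6,2),h(R,6,2)).
Bind Y := h(h(2,6,d),leaf(2),d); substituting into the one remaining equation that mentions Y gives: h(2,N,d) = h(2,h(h(h(2,6,d),leaf(2),d),d,leaf(h(h(2,6,d),leaf(2),d))),d). Substituting into the earlier binding gives B := leaf(h(h(2,6,d),leaf(2),d)).
Decompose h/3: 2 = 2,  N = h(h(h(2,6,d),leaf(2),d),d,leaf(h(h(2,6,d),leaf(2),d))),  d = d.
Delete trivial equation 2 = 2.
Bind N := h(h(h(2,6,d),leaf(2),d),d,leaf(h(h(2,6,d),leaf(2),d))); no other remaining equation mentions N.
Delete trivial equation d = d.
Bind M := 2; substituting into the remaining equation gives: h(op(R,d),h(6,6,2),h(2,6,2)) = h(op(X2,d),h(6,6,2),h(R,6,2)).
Decompose h/3: op(R,d) = op(X2,d),  h(6,6,2) = h(6,6,2),  h(2,6,2) = h(R,6,2).
Decompose op/2: R = X2,  d = d.
Bind R := X2; substituting into the one remaining equation that mentions R gives: h(2,6,2) = h(X2,6,2).
Delete trivial equation d = d.
Delete trivial equation h(6,6,2) = h(6,6,2).
Decompose h/3: 2 = X2,  6 = 6,  2 = 2.
Bind X2 := 2; no other remaining equation mentions X2. Substituting into the earlier bindings gives T := 2, R := 2.
Delete trivial equation 6 = 6.
Delete trivial equation 2 = 2.
MGU = { B -> leaf(h(h(2,6,d),leaf(2),d)), T -> 2, Y -> h(h(2,6,d),leaf(2),d), N -> h(h(h(2,6,d),leaf(2),d),d,leaf(h(h(2,6,d),leaf(2),d))), M -> 2, R -> 2, X2 -> 2 }, so B -> leaf(h(h(2,6,d),leaf(2),d)).

leaf(h(h(2,6,d),leaf(2),d))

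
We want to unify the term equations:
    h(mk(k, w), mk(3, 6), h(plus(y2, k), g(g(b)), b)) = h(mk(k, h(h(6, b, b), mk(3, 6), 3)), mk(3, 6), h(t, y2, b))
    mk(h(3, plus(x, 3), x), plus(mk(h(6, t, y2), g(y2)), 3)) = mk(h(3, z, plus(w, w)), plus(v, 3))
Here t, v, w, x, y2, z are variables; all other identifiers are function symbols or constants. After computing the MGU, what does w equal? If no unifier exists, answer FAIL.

Decompose h/3: mk(k, w) = mk(k, h(h(6, b, b), mk(3, 6), 3)),  mk(3, 6) = mk(3, 6),  h(plus(y2, k), g(g(b)), b) = h(t, y2, b).
Decompose mk/2: k = k,  w = h(h(6, b, b), mk(3, 6), 3).
Delete trivial equation k = k.
Bind w := h(h(6, b, b), mk(3, 6), 3); substituting into the one remaining equation that mentions w gives: mk(h(3, plus(x, 3), x), plus(mk(h(6, t, y2), g(y2)), 3)) = mk(h(3, z, plus(h(h(6, b, b), mk(3, 6), 3), h(h(6, b, b), mk(3, 6), 3))), plus(v, 3)).
Delete trivial equation mk(3, 6) = mk(3, 6).
Decompose h/3: plus(y2, k) = t,  g(g(b)) = y2,  b = b.
Bind t := plus(y2, k); substituting into the one remaining equation that mentions t gives: mk(h(3, plus(x, 3), x), plus(mk(h(6, plus(y2, k), y2), g(y2)), 3)) = mk(h(3, z, plus(h(h(6, b, b), mk(3, 6), 3), h(h(6, b, b), mk(3, 6), 3))), plus(v, 3)).
Bind y2 := g(g(b)); substituting into the one remaining equation that mentions y2 gives: mk(h(3, plus(x, 3), x), plus(mk(h(6, plus(g(g(b)), k), g(g(b))), g(g(g(b)))), 3)) = mk(h(3, z, plus(h(h(6, b, b), mk(3, 6), 3), h(h(6, b, b), mk(3, 6), 3))), plus(v, 3)). Substituting into the earlier binding gives t := plus(g(g(b)), k).
Delete trivial equation b = b.
Decompose mk/2: h(3, plus(x, 3), x) = h(3, z, plus(h(h(6, b, b), mk(3, 6), 3), h(h(6, b, b), mk(3, 6), 3))),  plus(mk(h(6, plus(g(g(b)), k), g(g(b))), g(g(g(b)))), 3) = plus(v, 3).
Decompose h/3: 3 = 3,  plus(x, 3) = z,  x = plus(h(h(6, b, b), mk(3, 6), 3), h(h(6, b, b), mk(3, 6), 3)).
Delete trivial equation 3 = 3.
Bind z := plus(x, 3); no other remaining equation mentions z.
Bind x := plus(h(h(6, b, b), mk(3, 6), 3), h(h(6, b, b), mk(3, 6), 3)); no other remaining equation mentions x. Substituting into the earlier binding gives z := plus(plus(h(h(6, b, b), mk(3, 6), 3), h(h(6, b, b), mk(3, 6), 3)), 3).
Decompose plus/2: mk(h(6, plus(g(g(b)), k), g(g(b))), g(g(g(b)))) = v,  3 = 3.
Bind v := mk(h(6, plus(g(g(b)), k), g(g(b))), g(g(g(b)))); no other remaining equation mentions v.
Delete trivial equation 3 = 3.
MGU = { w -> h(h(6, b, b), mk(3, 6), 3), t -> plus(g(g(b)), k), y2 -> g(g(b)), z -> plus(plus(h(h(6, b, b), mk(3, 6), 3), h(h(6, b, b), mk(3, 6), 3)), 3), x -> plus(h(h(6, b, b), mk(3, 6), 3), h(h(6, b, b), mk(3, 6), 3)), v -> mk(h(6, plus(g(g(b)), k), g(g(b))), g(g(g(b)))) }, so w -> h(h(6, b, b), mk(3, 6), 3).

h(h(6, b, b), mk(3, 6), 3)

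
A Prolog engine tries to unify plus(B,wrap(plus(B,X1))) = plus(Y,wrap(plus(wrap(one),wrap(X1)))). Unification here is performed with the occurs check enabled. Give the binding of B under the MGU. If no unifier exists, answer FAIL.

FAIL

Decompose plus/2: B = Y,  wrap(plus(B,X1)) = wrap(plus(wrap(one),wrap(X1))).
Bind B := Y; substituting into the remaining equation gives: wrap(plus(Y,X1)) = wrap(plus(wrap(one),wrap(X1))).
Decompose wrap/1: plus(Y,X1) = plus(wrap(one),wrap(X1)).
Decompose plus/2: Y = wrap(one),  X1 = wrap(X1).
Bind Y := wrap(one); no other remaining equation mentions Y. Substituting into the earlier binding gives B := wrap(one).
Occurs check fails: X1 occurs in wrap(X1); the equation X1 = wrap(X1) has no finite solution.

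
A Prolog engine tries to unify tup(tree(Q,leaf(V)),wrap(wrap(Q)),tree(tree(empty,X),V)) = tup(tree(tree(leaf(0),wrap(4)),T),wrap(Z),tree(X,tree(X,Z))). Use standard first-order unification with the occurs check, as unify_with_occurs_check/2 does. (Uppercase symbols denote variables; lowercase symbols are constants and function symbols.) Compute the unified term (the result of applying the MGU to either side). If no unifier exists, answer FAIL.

FAIL

Decompose tup/3: tree(Q,leaf(V)) = tree(tree(leaf(0),wrap(4)),T),  wrap(wrap(Q)) = wrap(Z),  tree(tree(empty,X),V) = tree(X,tree(X,Z)).
Decompose tree/2: Q = tree(leaf(0),wrap(4)),  leaf(V) = T.
Bind Q := tree(leaf(0),wrap(4)); substituting into the one remaining equation that mentions Q gives: wrap(wrap(tree(leaf(0),wrap(4)))) = wrap(Z).
Bind T := leaf(V); no other remaining equation mentions T.
Decompose wrap/1: wrap(tree(leaf(0),wrap(4))) = Z.
Bind Z := wrap(tree(leaf(0),wrap(4))); substituting into the remaining equation gives: tree(tree(empty,X),V) = tree(X,tree(X,wrap(tree(leaf(0),wrap(4))))).
Decompose tree/2: tree(empty,X) = X,  V = tree(X,wrap(tree(leaf(0),wrap(4)))).
Occurs check fails: X occurs in tree(empty,X); the equation X = tree(empty,X) has no finite solution.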